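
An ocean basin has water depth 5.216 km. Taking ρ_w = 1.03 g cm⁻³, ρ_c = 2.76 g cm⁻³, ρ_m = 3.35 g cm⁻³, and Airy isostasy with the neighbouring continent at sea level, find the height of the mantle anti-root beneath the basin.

15.3 km

For local isostatic compensation: replacing crust with seawater at the top is compensated by replacing crust with mantle at the base: d (ρ_c − ρ_w) = a (ρ_m − ρ_c).
a = d (ρ_c − ρ_w)/(ρ_m − ρ_c) = 5.216 km × 1.73/0.59 = 15.3 km.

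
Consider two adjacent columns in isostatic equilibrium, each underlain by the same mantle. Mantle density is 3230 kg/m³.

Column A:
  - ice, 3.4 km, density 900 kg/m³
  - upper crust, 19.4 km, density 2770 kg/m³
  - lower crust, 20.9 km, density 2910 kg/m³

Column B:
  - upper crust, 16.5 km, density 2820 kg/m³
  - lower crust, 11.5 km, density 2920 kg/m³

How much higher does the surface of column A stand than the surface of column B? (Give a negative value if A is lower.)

For any compensation level in the mantle, the mantle terms cancel and isostasy reduces to e = (Σt_A − Σt_B) − (Σ(ρt)_A − Σ(ρt)_B) / ρ_m.
Σt_A = 43.7 km; Σt_B = 28 km; Σ(ρt)_A = 117617; Σ(ρt)_B = 80110 (in km·kg/m³).
e = (43.7 − 28) − (117617 − 80110) / 3230 = 4.09 km.

4.09 km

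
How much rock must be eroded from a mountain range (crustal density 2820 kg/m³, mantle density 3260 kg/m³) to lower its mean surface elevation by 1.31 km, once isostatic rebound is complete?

9.71 km

Net drop Δ = e − u = e − e ρ_c/ρ_m = e (ρ_m − ρ_c)/ρ_m.
e = Δ ρ_m/(ρ_m − ρ_c) = 1.31 km × 3260/440 = 9.71 km.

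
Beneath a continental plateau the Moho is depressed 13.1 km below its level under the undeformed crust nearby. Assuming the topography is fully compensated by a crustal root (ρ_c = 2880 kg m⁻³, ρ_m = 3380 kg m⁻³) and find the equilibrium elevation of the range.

Equating mass per unit area of the two columns: ρ_c h = (ρ_m − ρ_c) r.
h = r (ρ_m − ρ_c) / ρ_c = 13.1 km × (3380 − 2880) / 2880 = 2.27 km.

2.27 km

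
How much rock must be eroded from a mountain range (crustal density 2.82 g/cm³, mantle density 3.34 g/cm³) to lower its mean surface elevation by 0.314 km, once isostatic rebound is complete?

2.02 km

Net drop Δ = e − u = e − e ρ_c/ρ_m = e (ρ_m − ρ_c)/ρ_m.
e = Δ ρ_m/(ρ_m − ρ_c) = 0.314 km × 3.34/0.52 = 2.02 km.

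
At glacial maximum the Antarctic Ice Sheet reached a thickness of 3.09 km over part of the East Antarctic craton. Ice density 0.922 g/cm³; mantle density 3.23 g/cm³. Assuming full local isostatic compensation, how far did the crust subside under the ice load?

For local isostatic compensation: the ice load ρ_ice t is balanced by mantle displaced below, ρ_m s.
s = t ρ_ice / ρ_m = 3.09 km × 0.922/3.23 = 0.882 km.

0.882 km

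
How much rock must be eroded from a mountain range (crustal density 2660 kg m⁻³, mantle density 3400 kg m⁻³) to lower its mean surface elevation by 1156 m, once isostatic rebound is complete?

Net drop Δ = e − u = e − e ρ_c/ρ_m = e (ρ_m − ρ_c)/ρ_m.
e = Δ ρ_m/(ρ_m − ρ_c) = 1156 m × 3400/740 = 5310 m.

5310 m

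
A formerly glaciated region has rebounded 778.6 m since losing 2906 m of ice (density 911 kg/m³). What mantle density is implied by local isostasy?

3400 kg/m³

ρ_m = ρ_ice t / u = 911 × 2906 m/778.6 m = 3400 kg/m³.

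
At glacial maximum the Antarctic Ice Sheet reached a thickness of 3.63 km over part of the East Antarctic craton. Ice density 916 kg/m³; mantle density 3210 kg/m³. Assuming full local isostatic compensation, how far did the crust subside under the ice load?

1.04 km

Isostatic balance requires: the ice load ρ_ice t is balanced by mantle displaced below, ρ_m s.
s = t ρ_ice / ρ_m = 3.63 km × 916/3210 = 1.04 km.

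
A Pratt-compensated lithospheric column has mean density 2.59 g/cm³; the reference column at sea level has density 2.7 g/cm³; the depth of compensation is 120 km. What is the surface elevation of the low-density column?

ρ_ref D = ρ (D + h) → h = D (ρ_ref − ρ)/ρ.
h = 120 km × (2.7 − 2.59)/2.59 = 5.1 km.

5.1 km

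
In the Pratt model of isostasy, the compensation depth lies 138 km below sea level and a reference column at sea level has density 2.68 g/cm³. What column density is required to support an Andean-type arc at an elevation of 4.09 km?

2.6 g/cm³

Pratt balance: ρ_ref D = ρ (D + h).
ρ = ρ_ref D/(D + h) = 2.68 × 138 km/(138 km + 4.09 km) = 2.6 g/cm³.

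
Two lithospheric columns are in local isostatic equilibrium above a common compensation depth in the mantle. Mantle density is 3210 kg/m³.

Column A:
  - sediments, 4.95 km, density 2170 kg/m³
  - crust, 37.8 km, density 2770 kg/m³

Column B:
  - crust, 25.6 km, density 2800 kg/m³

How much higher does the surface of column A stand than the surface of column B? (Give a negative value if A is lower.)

For any compensation level in the mantle, the mantle terms cancel and isostasy reduces to e = (Σt_A − Σt_B) − (Σ(ρt)_A − Σ(ρt)_B) / ρ_m.
Σt_A = 42.75 km; Σt_B = 25.6 km; Σ(ρt)_A = 115447.5; Σ(ρt)_B = 71680 (in km·kg/m³).
e = (42.75 − 25.6) − (115447.5 − 71680) / 3210 = 3.52 km.

3.52 km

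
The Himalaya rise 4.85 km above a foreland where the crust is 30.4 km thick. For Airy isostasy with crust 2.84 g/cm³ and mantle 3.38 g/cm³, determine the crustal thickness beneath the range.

60.8 km

Root depth r = h ρ_c / (ρ_m − ρ_c) = 4.85 km × 2.84 / 0.54 = 25.51 km.
Total thickness = T + h + r = 30.4 km + 4.85 km + 25.51 km = 60.8 km.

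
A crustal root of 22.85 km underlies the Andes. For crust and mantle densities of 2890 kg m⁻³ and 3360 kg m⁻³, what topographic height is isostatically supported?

3.72 km

Equating mass per unit area of the two columns: ρ_c h = (ρ_m − ρ_c) r.
h = r (ρ_m − ρ_c) / ρ_c = 22.85 km × (3360 − 2890) / 2890 = 3.72 km.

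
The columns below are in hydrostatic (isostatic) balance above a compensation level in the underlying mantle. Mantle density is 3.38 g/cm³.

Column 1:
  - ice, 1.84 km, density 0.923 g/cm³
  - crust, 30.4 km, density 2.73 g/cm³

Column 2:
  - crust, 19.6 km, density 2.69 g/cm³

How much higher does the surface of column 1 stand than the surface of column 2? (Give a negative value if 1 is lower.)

For any compensation level in the mantle, the mantle terms cancel and isostasy reduces to e = (Σt_1 − Σt_2) − (Σ(ρt)_1 − Σ(ρt)_2) / ρ_m.
Σt_1 = 32.24 km; Σt_2 = 19.6 km; Σ(ρt)_1 = 84.69032; Σ(ρt)_2 = 52.724 (in km·g/cm³).
e = (32.24 − 19.6) − (84.69032 − 52.724) / 3.38 = 3.18 km.

3.18 km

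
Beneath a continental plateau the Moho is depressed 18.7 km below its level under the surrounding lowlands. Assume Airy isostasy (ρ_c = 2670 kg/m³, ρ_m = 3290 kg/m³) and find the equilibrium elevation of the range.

4.34 km

Balancing pressure at the compensation depth: ρ_c h = (ρ_m − ρ_c) r.
h = r (ρ_m − ρ_c) / ρ_c = 18.7 km × (3290 − 2670) / 2670 = 4.34 km.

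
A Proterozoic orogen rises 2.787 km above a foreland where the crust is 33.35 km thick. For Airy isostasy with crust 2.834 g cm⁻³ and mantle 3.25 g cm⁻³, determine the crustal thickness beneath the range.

55.1 km

Root depth r = h ρ_c / (ρ_m − ρ_c) = 2.787 km × 2.834 / 0.416 = 18.99 km.
Total thickness = T + h + r = 33.35 km + 2.787 km + 18.99 km = 55.1 km.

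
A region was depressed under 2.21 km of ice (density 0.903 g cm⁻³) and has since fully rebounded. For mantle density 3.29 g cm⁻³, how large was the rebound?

0.607 km

Removing the load lets mantle flow back in; uplift u satisfies ρ_ice t = ρ_m u.
u = t ρ_ice/ρ_m = 2.21 km × 0.903/3.29 = 0.607 km.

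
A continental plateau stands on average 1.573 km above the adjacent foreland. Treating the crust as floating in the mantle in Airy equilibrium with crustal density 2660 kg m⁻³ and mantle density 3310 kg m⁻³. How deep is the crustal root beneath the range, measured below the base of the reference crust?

6.44 km

For local isostatic compensation: the weight of the topography is balanced by the buoyancy of the root, ρ_c h = (ρ_m − ρ_c) r.
r = h · ρ_c / (ρ_m − ρ_c) = 1.573 km × 2660 / (3310 − 2660) = 6.44 km.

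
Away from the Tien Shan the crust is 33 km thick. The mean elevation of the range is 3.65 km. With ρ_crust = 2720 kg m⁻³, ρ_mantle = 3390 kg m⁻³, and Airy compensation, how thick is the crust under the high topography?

Root depth r = h ρ_c / (ρ_m − ρ_c) = 3.65 km × 2720 / 670 = 14.82 km.
Total thickness = T + h + r = 33 km + 3.65 km + 14.82 km = 51.5 km.

51.5 km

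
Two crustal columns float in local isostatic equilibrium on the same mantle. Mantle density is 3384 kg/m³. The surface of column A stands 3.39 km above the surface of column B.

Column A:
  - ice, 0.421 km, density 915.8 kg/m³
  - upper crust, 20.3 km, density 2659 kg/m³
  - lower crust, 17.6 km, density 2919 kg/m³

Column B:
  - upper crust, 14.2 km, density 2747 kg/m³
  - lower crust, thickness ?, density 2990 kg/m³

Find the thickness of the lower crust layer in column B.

Take the compensation level at the base of the deeper column (depth z_c below the surface of column A) and equate Σ ρ_i t_i down to z_c; mantle fills any gap and the z_c terms cancel.
Column A: 0.421×915.8 + 20.3×2659 + 17.6×2919 + (z_c − 38.321)×3384
Column B: 3.39×0 + 14.2×2747 + x×2990 + (z_c − 3.39 − 14.2 − x)×3384
The z_c×3384 term appears on both sides and cancels. Collect the known terms of each column as K = Σ(ρt)_known − 3384 × (depth of known layers): K_A = 105737.652 − 3384×38.321 = −23940.6122; K_B = 39007.4 − 3384×(3.39 + 14.2) = −20517.16.
Balance: K_A = K_B − x×(3384 − 2990), so x = (K_B − K_A)/(3384 − 2990) = 3423.45/394 = 8.69 km.

8.69 km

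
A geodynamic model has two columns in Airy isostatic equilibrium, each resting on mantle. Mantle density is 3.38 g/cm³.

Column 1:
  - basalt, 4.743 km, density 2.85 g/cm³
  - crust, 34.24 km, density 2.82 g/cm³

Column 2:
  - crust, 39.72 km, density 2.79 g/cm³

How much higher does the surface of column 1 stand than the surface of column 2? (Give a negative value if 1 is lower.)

For any compensation level in the mantle, the mantle terms cancel and isostasy reduces to e = (Σt_1 − Σt_2) − (Σ(ρt)_1 − Σ(ρt)_2) / ρ_m.
Σt_1 = 38.983 km; Σt_2 = 39.72 km; Σ(ρt)_1 = 110.07435; Σ(ρt)_2 = 110.8188 (in km·g/cm³).
e = (38.983 − 39.72) − (110.07435 − 110.8188) / 3.38 = −0.517 km.

−0.517 km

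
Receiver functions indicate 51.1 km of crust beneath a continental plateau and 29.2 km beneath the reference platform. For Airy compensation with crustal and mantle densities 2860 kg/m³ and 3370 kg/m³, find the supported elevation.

Excess crust Δ = 51.1 km − 29.2 km = 21.9 km, split between elevation h and root r with h + r = Δ.
Airy balance ρ_c h = (ρ_m − ρ_c) r gives r = h ρ_c/(ρ_m − ρ_c), so h (1 + ρ_c/(ρ_m − ρ_c)) = Δ, i.e. h = Δ (ρ_m − ρ_c)/ρ_m.
h = 21.9 km × 510/3370 = 3.31 km.

3.31 km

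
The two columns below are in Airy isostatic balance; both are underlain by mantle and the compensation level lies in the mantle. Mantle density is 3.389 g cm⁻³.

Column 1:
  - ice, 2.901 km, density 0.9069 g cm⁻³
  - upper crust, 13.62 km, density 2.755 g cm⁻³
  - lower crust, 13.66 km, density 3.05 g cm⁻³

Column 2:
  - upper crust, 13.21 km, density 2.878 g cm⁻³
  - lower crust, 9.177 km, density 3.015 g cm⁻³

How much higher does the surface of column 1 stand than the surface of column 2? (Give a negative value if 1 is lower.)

3.03 km

For any compensation level in the mantle, the mantle terms cancel and isostasy reduces to e = (Σt_1 − Σt_2) − (Σ(ρt)_1 − Σ(ρt)_2) / ρ_m.
Σt_1 = 30.181 km; Σt_2 = 22.387 km; Σ(ρt)_1 = 81.8170169; Σ(ρt)_2 = 65.687035 (in km·g cm⁻³).
e = (30.181 − 22.387) − (81.8170169 − 65.687035) / 3.389 = 3.03 km.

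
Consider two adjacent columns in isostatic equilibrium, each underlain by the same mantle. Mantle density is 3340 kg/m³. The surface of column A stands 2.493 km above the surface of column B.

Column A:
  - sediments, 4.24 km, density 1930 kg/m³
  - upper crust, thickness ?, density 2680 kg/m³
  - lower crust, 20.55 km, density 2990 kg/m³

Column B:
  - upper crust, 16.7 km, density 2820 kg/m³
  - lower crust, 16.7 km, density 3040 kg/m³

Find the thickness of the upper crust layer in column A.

13.4 km

Take the compensation level at the base of the deeper column (depth z_c below the surface of column A) and equate Σ ρ_i t_i down to z_c; mantle fills any gap and the z_c terms cancel.
Column A: 4.24×1930 + x×2680 + 20.55×2990 + (z_c − 24.79 − x)×3340
Column B: 2.493×0 + 16.7×2820 + 16.7×3040 + (z_c − 2.493 − 33.4)×3340
The z_c×3340 term appears on both sides and cancels. Collect the known terms of each column as K = Σ(ρt)_known − 3340 × (depth of known layers): K_A = 69627.7 − 3340×24.79 = −13170.9; K_B = 97862 − 3340×(2.493 + 33.4) = −22020.62.
Balance: K_A − x×(3340 − 2680) = K_B, so x = (K_A − K_B)/(3340 − 2680) = 8849.72/660 = 13.4 km.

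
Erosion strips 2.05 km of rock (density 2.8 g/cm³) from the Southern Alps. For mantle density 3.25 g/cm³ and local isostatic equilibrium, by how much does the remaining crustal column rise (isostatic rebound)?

1.77 km

Unloading: uplift u = e ρ_c/ρ_m = 2.05 km × 2.8/3.25 = 1.77 km.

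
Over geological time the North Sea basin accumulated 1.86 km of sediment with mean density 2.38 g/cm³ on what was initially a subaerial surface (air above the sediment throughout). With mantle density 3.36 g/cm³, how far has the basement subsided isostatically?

1.32 km

Subaerial load: s = t ρ_sed / ρ_m = 1.86 km × 2.38/3.36 = 1.32 km.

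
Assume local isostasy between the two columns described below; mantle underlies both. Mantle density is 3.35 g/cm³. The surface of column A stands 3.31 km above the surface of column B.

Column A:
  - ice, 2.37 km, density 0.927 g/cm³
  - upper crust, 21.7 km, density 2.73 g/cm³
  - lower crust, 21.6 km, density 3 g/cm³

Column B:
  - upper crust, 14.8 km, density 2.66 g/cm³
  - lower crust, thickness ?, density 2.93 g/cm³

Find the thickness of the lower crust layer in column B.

Take the compensation level at the base of the deeper column (depth z_c below the surface of column A) and equate Σ ρ_i t_i down to z_c; mantle fills any gap and the z_c terms cancel.
Column A: 2.37×0.927 + 21.7×2.73 + 21.6×3 + (z_c − 45.67)×3.35
Column B: 3.31×0 + 14.8×2.66 + x×2.93 + (z_c − 3.31 − 14.8 − x)×3.35
The z_c×3.35 term appears on both sides and cancels. Collect the known terms of each column as K = Σ(ρt)_known − 3.35 × (depth of known layers): K_A = 126.23799 − 3.35×45.67 = −26.75651; K_B = 39.368 − 3.35×(3.31 + 14.8) = −21.3005.
Balance: K_A = K_B − x×(3.35 − 2.93), so x = (K_B − K_A)/(3.35 − 2.93) = 5.45601/0.42 = 13 km.

13 km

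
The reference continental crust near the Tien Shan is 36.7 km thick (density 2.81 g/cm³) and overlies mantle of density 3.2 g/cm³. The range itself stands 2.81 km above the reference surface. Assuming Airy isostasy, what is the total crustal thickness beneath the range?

59.8 km

Root depth r = h ρ_c / (ρ_m − ρ_c) = 2.81 km × 2.81 / 0.39 = 20.25 km.
Total thickness = T + h + r = 36.7 km + 2.81 km + 20.25 km = 59.8 km.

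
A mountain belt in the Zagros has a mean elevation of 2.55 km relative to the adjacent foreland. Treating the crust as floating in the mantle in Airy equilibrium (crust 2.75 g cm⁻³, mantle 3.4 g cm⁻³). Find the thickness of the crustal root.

Isostatic balance requires: the weight of the topography is balanced by the buoyancy of the root, ρ_c h = (ρ_m − ρ_c) r.
r = h · ρ_c / (ρ_m − ρ_c) = 2.55 km × 2.75 / (3.4 − 2.75) = 10.8 km.

10.8 km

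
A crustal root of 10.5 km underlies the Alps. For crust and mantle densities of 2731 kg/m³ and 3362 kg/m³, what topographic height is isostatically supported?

2.43 km

Isostatic balance requires: ρ_c h = (ρ_m − ρ_c) r.
h = r (ρ_m − ρ_c) / ρ_c = 10.5 km × (3362 − 2731) / 2731 = 2.43 km.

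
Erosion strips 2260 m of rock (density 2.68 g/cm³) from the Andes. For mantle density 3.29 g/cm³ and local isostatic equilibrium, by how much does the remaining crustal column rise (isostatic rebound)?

Unloading: uplift u = e ρ_c/ρ_m = 2260 m × 2.68/3.29 = 1840 m.

1840 m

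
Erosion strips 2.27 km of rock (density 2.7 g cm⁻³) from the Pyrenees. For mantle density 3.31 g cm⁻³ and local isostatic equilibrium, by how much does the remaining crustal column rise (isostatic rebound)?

1.85 km

Unloading: uplift u = e ρ_c/ρ_m = 2.27 km × 2.7/3.31 = 1.85 km.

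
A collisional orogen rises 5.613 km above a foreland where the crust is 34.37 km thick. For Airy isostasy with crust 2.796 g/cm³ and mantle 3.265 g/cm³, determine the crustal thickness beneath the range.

73.4 km

Root depth r = h ρ_c / (ρ_m − ρ_c) = 5.613 km × 2.796 / 0.469 = 33.46 km.
Total thickness = T + h + r = 34.37 km + 5.613 km + 33.46 km = 73.4 km.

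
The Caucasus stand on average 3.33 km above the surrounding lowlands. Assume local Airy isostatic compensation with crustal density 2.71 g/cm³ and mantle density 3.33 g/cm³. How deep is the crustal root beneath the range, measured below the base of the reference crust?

14.6 km

In Airy isostatic equilibrium: the weight of the topography is balanced by the buoyancy of the root, ρ_c h = (ρ_m − ρ_c) r.
r = h · ρ_c / (ρ_m − ρ_c) = 3.33 km × 2.71 / (3.33 − 2.71) = 14.6 km.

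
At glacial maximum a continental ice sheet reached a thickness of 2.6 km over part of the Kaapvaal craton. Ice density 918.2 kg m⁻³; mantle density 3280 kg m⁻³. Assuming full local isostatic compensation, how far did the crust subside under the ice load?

0.728 km

In Airy isostatic equilibrium: the ice load ρ_ice t is balanced by mantle displaced below, ρ_m s.
s = t ρ_ice / ρ_m = 2.6 km × 918.2/3280 = 0.728 km.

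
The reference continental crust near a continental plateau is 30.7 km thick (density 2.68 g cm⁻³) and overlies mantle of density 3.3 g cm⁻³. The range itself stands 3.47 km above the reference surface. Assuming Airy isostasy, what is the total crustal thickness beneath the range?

49.2 km

Root depth r = h ρ_c / (ρ_m − ρ_c) = 3.47 km × 2.68 / 0.62 = 15 km.
Total thickness = T + h + r = 30.7 km + 3.47 km + 15 km = 49.2 km.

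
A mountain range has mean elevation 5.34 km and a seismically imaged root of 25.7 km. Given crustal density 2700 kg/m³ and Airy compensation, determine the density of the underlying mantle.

Airy balance: ρ_c h = (ρ_m − ρ_c) r → ρ_m = ρ_c (1 + h/r).
ρ_m = 2700 × (1 + 5.34 km/25.7 km) = 3260 kg/m³.

3260 kg/m³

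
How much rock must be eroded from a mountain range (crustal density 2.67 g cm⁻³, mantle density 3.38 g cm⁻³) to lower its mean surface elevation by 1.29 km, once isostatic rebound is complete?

6.14 km

Net drop Δ = e − u = e − e ρ_c/ρ_m = e (ρ_m − ρ_c)/ρ_m.
e = Δ ρ_m/(ρ_m − ρ_c) = 1.29 km × 3.38/0.71 = 6.14 km.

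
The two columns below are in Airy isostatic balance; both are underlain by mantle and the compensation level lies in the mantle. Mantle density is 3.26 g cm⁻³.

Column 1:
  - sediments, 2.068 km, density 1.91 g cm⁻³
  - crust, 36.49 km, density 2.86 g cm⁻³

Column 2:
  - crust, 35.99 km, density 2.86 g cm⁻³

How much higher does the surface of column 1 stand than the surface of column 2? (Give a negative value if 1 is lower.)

0.918 km

For any compensation level in the mantle, the mantle terms cancel and isostasy reduces to e = (Σt_1 − Σt_2) − (Σ(ρt)_1 − Σ(ρt)_2) / ρ_m.
Σt_1 = 38.558 km; Σt_2 = 35.99 km; Σ(ρt)_1 = 108.31128; Σ(ρt)_2 = 102.9314 (in km·g cm⁻³).
e = (38.558 − 35.99) − (108.31128 − 102.9314) / 3.26 = 0.918 km.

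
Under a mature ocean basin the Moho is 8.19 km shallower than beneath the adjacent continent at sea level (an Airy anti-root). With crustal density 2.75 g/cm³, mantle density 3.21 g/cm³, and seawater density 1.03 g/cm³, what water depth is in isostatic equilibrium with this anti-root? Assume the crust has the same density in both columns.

Replacing a thickness d of crust by seawater at the top must be balanced by replacing crust with mantle at the base: d (ρ_c − ρ_w) = a (ρ_m − ρ_c).
d = a (ρ_m − ρ_c)/(ρ_c − ρ_w) = 8.19 km × 0.46/1.72 = 2.19 km.

2.19 km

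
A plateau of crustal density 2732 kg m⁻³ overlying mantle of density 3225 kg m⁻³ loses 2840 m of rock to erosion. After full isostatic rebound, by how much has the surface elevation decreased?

Rebound u = e ρ_c/ρ_m = 2840 m × 2732/3225 = 2406 m.
Net surface drop = e − u = 2840 m − 2406 m = e (ρ_m − ρ_c)/ρ_m = 434 m.

434 m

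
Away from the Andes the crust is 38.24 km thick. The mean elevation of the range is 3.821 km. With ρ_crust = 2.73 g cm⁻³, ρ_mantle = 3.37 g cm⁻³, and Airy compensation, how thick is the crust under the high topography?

58.4 km

Root depth r = h ρ_c / (ρ_m − ρ_c) = 3.821 km × 2.73 / 0.64 = 16.3 km.
Total thickness = T + h + r = 38.24 km + 3.821 km + 16.3 km = 58.4 km.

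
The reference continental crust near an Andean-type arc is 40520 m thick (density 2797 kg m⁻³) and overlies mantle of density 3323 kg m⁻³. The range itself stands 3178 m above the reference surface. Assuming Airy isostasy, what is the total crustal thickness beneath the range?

60600 m

Root depth r = h ρ_c / (ρ_m − ρ_c) = 3178 m × 2797 / 526 = 16900 m.
Total thickness = T + h + r = 40520 m + 3178 m + 16900 m = 60600 m.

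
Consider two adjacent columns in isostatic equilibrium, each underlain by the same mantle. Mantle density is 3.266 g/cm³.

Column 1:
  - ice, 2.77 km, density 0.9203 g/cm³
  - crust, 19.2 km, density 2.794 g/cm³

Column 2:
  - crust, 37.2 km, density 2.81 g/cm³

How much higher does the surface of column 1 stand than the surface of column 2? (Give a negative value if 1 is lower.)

−0.43 km

For any compensation level in the mantle, the mantle terms cancel and isostasy reduces to e = (Σt_1 − Σt_2) − (Σ(ρt)_1 − Σ(ρt)_2) / ρ_m.
Σt_1 = 21.97 km; Σt_2 = 37.2 km; Σ(ρt)_1 = 56.194031; Σ(ρt)_2 = 104.532 (in km·g/cm³).
e = (21.97 − 37.2) − (56.194031 − 104.532) / 3.266 = −0.43 km.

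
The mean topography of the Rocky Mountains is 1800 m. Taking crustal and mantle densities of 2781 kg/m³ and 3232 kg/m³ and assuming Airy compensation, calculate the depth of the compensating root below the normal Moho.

11100 m

For local isostatic compensation: the weight of the topography is balanced by the buoyancy of the root, ρ_c h = (ρ_m − ρ_c) r.
r = h · ρ_c / (ρ_m − ρ_c) = 1800 m × 2781 / (3232 − 2781) = 11100 m.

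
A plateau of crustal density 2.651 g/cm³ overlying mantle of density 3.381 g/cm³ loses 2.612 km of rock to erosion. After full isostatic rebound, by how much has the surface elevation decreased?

Rebound u = e ρ_c/ρ_m = 2.612 km × 2.651/3.381 = 2.048 km.
Net surface drop = e − u = 2.612 km − 2.048 km = e (ρ_m − ρ_c)/ρ_m = 0.564 km.

0.564 km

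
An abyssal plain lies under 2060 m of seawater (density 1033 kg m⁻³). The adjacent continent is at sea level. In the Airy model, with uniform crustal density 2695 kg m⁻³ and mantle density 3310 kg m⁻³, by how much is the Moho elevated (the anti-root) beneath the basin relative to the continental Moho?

5570 m

Isostatic balance requires: replacing crust with seawater at the top is compensated by replacing crust with mantle at the base: d (ρ_c − ρ_w) = a (ρ_m − ρ_c).
a = d (ρ_c − ρ_w)/(ρ_m − ρ_c) = 2060 m × 1662/615 = 5570 m.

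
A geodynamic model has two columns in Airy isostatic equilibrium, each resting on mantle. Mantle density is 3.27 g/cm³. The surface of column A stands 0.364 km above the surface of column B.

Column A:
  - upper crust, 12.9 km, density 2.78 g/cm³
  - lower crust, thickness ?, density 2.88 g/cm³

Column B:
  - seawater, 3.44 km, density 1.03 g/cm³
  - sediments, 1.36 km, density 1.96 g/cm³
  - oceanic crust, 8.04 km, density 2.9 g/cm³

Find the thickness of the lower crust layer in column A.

18.8 km

Take the compensation level at the base of the deeper column (depth z_c below the surface of column A) and equate Σ ρ_i t_i down to z_c; mantle fills any gap and the z_c terms cancel.
Column A: 12.9×2.78 + x×2.88 + (z_c − 12.9 − x)×3.27
Column B: 0.364×0 + 3.44×1.03 + 1.36×1.96 + 8.04×2.9 + (z_c − 0.364 − 12.84)×3.27
The z_c×3.27 term appears on both sides and cancels. Collect the known terms of each column as K = Σ(ρt)_known − 3.27 × (depth of known layers): K_A = 35.862 − 3.27×12.9 = −6.321; K_B = 29.5248 − 3.27×(0.364 + 12.84) = −13.65228.
Balance: K_A − x×(3.27 − 2.88) = K_B, so x = (K_A − K_B)/(3.27 − 2.88) = 7.33128/0.39 = 18.8 km.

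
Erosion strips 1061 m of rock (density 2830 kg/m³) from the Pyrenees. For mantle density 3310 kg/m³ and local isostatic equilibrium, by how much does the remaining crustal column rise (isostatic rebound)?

Unloading: uplift u = e ρ_c/ρ_m = 1061 m × 2830/3310 = 907 m.

907 m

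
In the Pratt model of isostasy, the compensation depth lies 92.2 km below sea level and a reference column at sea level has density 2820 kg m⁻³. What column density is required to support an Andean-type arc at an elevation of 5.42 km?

Pratt balance: ρ_ref D = ρ (D + h).
ρ = ρ_ref D/(D + h) = 2820 × 92.2 km/(92.2 km + 5.42 km) = 2660 kg m⁻³.

2660 kg m⁻³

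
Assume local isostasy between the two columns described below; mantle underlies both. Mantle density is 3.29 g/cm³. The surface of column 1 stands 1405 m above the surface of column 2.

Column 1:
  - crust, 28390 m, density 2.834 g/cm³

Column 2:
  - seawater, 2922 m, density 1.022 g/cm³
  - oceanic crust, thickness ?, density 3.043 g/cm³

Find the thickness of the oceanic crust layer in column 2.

6870 m

Take the compensation level at the base of the deeper column (depth z_c below the surface of column 1) and equate Σ ρ_i t_i down to z_c; mantle fills any gap and the z_c terms cancel.
Column 1: 28390×2.834 + (z_c − 28390)×3.29
Column 2: 1405×0 + 2922×1.022 + x×3.043 + (z_c − 1405 − 2922 − x)×3.29
The z_c×3.29 term appears on both sides and cancels. Collect the known terms of each column as K = Σ(ρt)_known − 3.29 × (depth of known layers): K_1 = 80457.26 − 3.29×28390 = −12945.84; K_2 = 2986.284 − 3.29×(1405 + 2922) = −11249.546.
Balance: K_1 = K_2 − x×(3.29 − 3.043), so x = (K_2 − K_1)/(3.29 − 3.043) = 1696.29/0.247 = 6870 m.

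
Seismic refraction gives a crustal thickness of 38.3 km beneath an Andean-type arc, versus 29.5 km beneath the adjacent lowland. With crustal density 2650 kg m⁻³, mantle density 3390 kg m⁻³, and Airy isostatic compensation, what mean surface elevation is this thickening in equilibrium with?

Excess crust Δ = 38.3 km − 29.5 km = 8.8 km, split between elevation h and root r with h + r = Δ.
Airy balance ρ_c h = (ρ_m − ρ_c) r gives r = h ρ_c/(ρ_m − ρ_c), so h (1 + ρ_c/(ρ_m − ρ_c)) = Δ, i.e. h = Δ (ρ_m − ρ_c)/ρ_m.
h = 8.8 km × 740/3390 = 1.92 km.

1.92 km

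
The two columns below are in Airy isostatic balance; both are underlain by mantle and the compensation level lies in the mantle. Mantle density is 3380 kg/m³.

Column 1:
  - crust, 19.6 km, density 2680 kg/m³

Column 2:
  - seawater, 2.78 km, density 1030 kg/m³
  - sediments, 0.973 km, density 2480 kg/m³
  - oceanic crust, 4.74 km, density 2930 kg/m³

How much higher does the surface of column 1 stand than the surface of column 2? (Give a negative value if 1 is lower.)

1.24 km

For any compensation level in the mantle, the mantle terms cancel and isostasy reduces to e = (Σt_1 − Σt_2) − (Σ(ρt)_1 − Σ(ρt)_2) / ρ_m.
Σt_1 = 19.6 km; Σt_2 = 8.493 km; Σ(ρt)_1 = 52528; Σ(ρt)_2 = 19164.64 (in km·kg/m³).
e = (19.6 − 8.493) − (52528 − 19164.64) / 3380 = 1.24 km.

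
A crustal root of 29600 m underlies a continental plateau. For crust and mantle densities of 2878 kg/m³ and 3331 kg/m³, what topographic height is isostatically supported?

4660 m

Balancing pressure at the compensation depth: ρ_c h = (ρ_m − ρ_c) r.
h = r (ρ_m − ρ_c) / ρ_c = 29600 m × (3331 − 2878) / 2878 = 4660 m.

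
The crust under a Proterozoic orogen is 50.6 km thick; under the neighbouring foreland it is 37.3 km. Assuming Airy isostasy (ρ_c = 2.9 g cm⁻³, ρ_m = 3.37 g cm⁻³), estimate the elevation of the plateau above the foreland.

1.85 km

Excess crust Δ = 50.6 km − 37.3 km = 13.3 km, split between elevation h and root r with h + r = Δ.
Airy balance ρ_c h = (ρ_m − ρ_c) r gives r = h ρ_c/(ρ_m − ρ_c), so h (1 + ρ_c/(ρ_m − ρ_c)) = Δ, i.e. h = Δ (ρ_m − ρ_c)/ρ_m.
h = 13.3 km × 0.47/3.37 = 1.85 km.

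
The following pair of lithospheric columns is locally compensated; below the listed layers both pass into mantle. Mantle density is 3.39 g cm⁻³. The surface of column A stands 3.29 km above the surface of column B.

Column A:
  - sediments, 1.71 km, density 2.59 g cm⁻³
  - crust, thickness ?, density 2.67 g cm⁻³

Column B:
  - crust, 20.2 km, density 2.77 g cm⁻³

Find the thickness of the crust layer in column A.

31 km

Take the compensation level at the base of the deeper column (depth z_c below the surface of column A) and equate Σ ρ_i t_i down to z_c; mantle fills any gap and the z_c terms cancel.
Column A: 1.71×2.59 + x×2.67 + (z_c − 1.71 − x)×3.39
Column B: 3.29×0 + 20.2×2.77 + (z_c − 3.29 − 20.2)×3.39
The z_c×3.39 term appears on both sides and cancels. Collect the known terms of each column as K = Σ(ρt)_known − 3.39 × (depth of known layers): K_A = 4.4289 − 3.39×1.71 = −1.368; K_B = 55.954 − 3.39×(3.29 + 20.2) = −23.6771.
Balance: K_A − x×(3.39 − 2.67) = K_B, so x = (K_A − K_B)/(3.39 − 2.67) = 22.3091/0.72 = 31 km.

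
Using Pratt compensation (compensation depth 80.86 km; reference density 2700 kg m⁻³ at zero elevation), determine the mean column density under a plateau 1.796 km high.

2640 kg m⁻³

Pratt balance: ρ_ref D = ρ (D + h).
ρ = ρ_ref D/(D + h) = 2700 × 80.86 km/(80.86 km + 1.796 km) = 2640 kg m⁻³.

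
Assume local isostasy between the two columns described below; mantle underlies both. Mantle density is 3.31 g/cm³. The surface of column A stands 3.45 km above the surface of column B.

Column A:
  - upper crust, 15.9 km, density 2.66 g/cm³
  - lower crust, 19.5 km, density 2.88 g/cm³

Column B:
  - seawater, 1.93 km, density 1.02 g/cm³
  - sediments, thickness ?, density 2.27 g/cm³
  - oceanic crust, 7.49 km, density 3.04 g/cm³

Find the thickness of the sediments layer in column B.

Take the compensation level at the base of the deeper column (depth z_c below the surface of column A) and equate Σ ρ_i t_i down to z_c; mantle fills any gap and the z_c terms cancel.
Column A: 15.9×2.66 + 19.5×2.88 + (z_c − 35.4)×3.31
Column B: 3.45×0 + 1.93×1.02 + x×2.27 + 7.49×3.04 + (z_c − 3.45 − 9.42 − x)×3.31
The z_c×3.31 term appears on both sides and cancels. Collect the known terms of each column as K = Σ(ρt)_known − 3.31 × (depth of known layers): K_A = 98.454 − 3.31×35.4 = −18.72; K_B = 24.7382 − 3.31×(3.45 + 9.42) = −17.8615.
Balance: K_A = K_B − x×(3.31 − 2.27), so x = (K_B − K_A)/(3.31 − 2.27) = 0.8585/1.04 = 0.825 km.

0.825 km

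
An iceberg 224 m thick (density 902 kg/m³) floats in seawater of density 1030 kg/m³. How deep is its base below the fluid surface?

Draft d = t ρ_obj/ρ_fluid = 224 m × 902/1030 = 196 m.

196 m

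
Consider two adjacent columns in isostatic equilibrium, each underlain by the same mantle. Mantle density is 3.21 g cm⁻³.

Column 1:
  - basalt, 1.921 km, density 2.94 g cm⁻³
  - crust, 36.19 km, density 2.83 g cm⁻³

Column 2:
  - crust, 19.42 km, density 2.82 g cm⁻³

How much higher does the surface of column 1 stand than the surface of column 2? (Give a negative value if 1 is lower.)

2.09 km

For any compensation level in the mantle, the mantle terms cancel and isostasy reduces to e = (Σt_1 − Σt_2) − (Σ(ρt)_1 − Σ(ρt)_2) / ρ_m.
Σt_1 = 38.111 km; Σt_2 = 19.42 km; Σ(ρt)_1 = 108.06544; Σ(ρt)_2 = 54.7644 (in km·g cm⁻³).
e = (38.111 − 19.42) − (108.06544 − 54.7644) / 3.21 = 2.09 km.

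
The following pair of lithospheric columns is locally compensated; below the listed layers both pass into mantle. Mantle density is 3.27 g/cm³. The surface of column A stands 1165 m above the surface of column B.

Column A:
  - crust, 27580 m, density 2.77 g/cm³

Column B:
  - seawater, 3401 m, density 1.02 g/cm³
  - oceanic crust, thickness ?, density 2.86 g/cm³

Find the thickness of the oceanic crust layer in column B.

Take the compensation level at the base of the deeper column (depth z_c below the surface of column A) and equate Σ ρ_i t_i down to z_c; mantle fills any gap and the z_c terms cancel.
Column A: 27580×2.77 + (z_c − 27580)×3.27
Column B: 1165×0 + 3401×1.02 + x×2.86 + (z_c − 1165 − 3401 − x)×3.27
The z_c×3.27 term appears on both sides and cancels. Collect the known terms of each column as K = Σ(ρt)_known − 3.27 × (depth of known layers): K_A = 76396.6 − 3.27×27580 = −13790; K_B = 3469.02 − 3.27×(1165 + 3401) = −11461.8.
Balance: K_A = K_B − x×(3.27 − 2.86), so x = (K_B − K_A)/(3.27 − 2.86) = 2328.2/0.41 = 5680 m.

5680 m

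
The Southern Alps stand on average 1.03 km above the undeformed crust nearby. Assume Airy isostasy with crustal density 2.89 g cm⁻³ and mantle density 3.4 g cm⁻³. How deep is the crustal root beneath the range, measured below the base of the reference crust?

Isostatic balance requires: the weight of the topography is balanced by the buoyancy of the root, ρ_c h = (ρ_m − ρ_c) r.
r = h · ρ_c / (ρ_m − ρ_c) = 1.03 km × 2.89 / (3.4 − 2.89) = 5.84 km.

5.84 km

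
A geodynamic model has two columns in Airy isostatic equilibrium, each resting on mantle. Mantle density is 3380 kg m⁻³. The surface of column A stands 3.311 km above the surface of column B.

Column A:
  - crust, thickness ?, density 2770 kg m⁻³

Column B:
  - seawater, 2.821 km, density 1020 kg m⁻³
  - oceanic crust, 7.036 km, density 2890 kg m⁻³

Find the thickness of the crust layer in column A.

34.9 km

Take the compensation level at the base of the deeper column (depth z_c below the surface of column A) and equate Σ ρ_i t_i down to z_c; mantle fills any gap and the z_c terms cancel.
Column A: x×2770 + (z_c − 0 − x)×3380
Column B: 3.311×0 + 2.821×1020 + 7.036×2890 + (z_c − 3.311 − 9.857)×3380
The z_c×3380 term appears on both sides and cancels. Collect the known terms of each column as K = Σ(ρt)_known − 3380 × (depth of known layers): K_A = 0 − 3380×0 = 0; K_B = 23211.46 − 3380×(3.311 + 9.857) = −21296.38.
Balance: K_A − x×(3380 − 2770) = K_B, so x = (K_A − K_B)/(3380 − 2770) = 21296.4/610 = 34.9 km.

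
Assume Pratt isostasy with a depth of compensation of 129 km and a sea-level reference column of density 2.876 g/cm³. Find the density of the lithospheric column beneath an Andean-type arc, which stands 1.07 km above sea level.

Pratt balance: ρ_ref D = ρ (D + h).
ρ = ρ_ref D/(D + h) = 2.876 × 129 km/(129 km + 1.07 km) = 2.85 g/cm³.

2.85 g/cm³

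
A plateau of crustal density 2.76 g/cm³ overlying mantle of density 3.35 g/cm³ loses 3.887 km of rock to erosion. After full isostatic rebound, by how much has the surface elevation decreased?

Rebound u = e ρ_c/ρ_m = 3.887 km × 2.76/3.35 = 3.202 km.
Net surface drop = e − u = 3.887 km − 3.202 km = e (ρ_m − ρ_c)/ρ_m = 0.685 km.

0.685 km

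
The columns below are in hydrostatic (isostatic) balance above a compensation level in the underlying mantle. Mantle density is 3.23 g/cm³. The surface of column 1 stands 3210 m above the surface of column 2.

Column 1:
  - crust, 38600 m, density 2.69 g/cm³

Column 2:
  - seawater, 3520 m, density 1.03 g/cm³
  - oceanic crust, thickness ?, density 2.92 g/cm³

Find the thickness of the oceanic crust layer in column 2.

Take the compensation level at the base of the deeper column (depth z_c below the surface of column 1) and equate Σ ρ_i t_i down to z_c; mantle fills any gap and the z_c terms cancel.
Column 1: 38600×2.69 + (z_c − 38600)×3.23
Column 2: 3210×0 + 3520×1.03 + x×2.92 + (z_c − 3210 − 3520 − x)×3.23
The z_c×3.23 term appears on both sides and cancels. Collect the known terms of each column as K = Σ(ρt)_known − 3.23 × (depth of known layers): K_1 = 103834 − 3.23×38600 = −20844; K_2 = 3625.6 − 3.23×(3210 + 3520) = −18112.3.
Balance: K_1 = K_2 − x×(3.23 − 2.92), so x = (K_2 − K_1)/(3.23 − 2.92) = 2731.7/0.31 = 8810 m.

8810 m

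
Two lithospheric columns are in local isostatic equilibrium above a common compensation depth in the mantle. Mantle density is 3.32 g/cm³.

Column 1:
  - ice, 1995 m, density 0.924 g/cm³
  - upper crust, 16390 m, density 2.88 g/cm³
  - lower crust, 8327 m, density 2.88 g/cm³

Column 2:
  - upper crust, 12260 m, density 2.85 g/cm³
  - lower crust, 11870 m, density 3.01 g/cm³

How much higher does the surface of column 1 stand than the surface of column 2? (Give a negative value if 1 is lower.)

For any compensation level in the mantle, the mantle terms cancel and isostasy reduces to e = (Σt_1 − Σt_2) − (Σ(ρt)_1 − Σ(ρt)_2) / ρ_m.
Σt_1 = 26712 m; Σt_2 = 24130 m; Σ(ρt)_1 = 73028.34; Σ(ρt)_2 = 70669.7 (in m·g/cm³).
e = (26712 − 24130) − (73028.34 − 70669.7) / 3.32 = 1870 m.

1870 m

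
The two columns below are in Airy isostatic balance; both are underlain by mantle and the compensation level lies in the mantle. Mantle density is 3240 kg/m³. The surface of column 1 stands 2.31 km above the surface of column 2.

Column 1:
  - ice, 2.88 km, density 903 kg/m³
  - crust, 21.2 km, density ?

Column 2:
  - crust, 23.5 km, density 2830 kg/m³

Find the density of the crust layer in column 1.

2750 kg/m³

Take the compensation level at the base of the deeper column (depth z_c below the surface of column 1) and equate Σ ρ_i t_i down to z_c; mantle fills any gap and the z_c terms cancel.
Column 1: 2.88×903 + 21.2×ρ + (z_c − 24.08)×3240
Column 2: 2.31×0 + 23.5×2830 + (z_c − 2.31 − 23.5)×3240
The z_c×3240 term appears on both sides and cancels. Collect the known terms of each column as K = Σ(ρt)_known − 3240 × (depth of known layers): K_1 = 2600.64 − 3240×24.08 = −75418.56; K_2 = 66505 − 3240×(2.31 + 23.5) = −17119.4.
Balance: K_1 + 21.2×ρ = K_2, so ρ = (K_2 − K_1)/21.2 = 58299.2/21.2 = 2750 kg/m³.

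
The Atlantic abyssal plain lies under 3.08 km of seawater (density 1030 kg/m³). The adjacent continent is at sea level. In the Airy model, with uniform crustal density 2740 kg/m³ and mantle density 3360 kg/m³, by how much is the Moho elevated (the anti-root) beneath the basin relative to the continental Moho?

For local isostatic compensation: replacing crust with seawater at the top is compensated by replacing crust with mantle at the base: d (ρ_c − ρ_w) = a (ρ_m − ρ_c).
a = d (ρ_c − ρ_w)/(ρ_m − ρ_c) = 3.08 km × 1710/620 = 8.49 km.

8.49 km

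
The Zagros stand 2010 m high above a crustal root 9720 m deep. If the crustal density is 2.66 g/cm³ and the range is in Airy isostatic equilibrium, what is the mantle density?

3.21 g/cm³

Airy balance: ρ_c h = (ρ_m − ρ_c) r → ρ_m = ρ_c (1 + h/r).
ρ_m = 2.66 × (1 + 2010 m/9720 m) = 3.21 g/cm³.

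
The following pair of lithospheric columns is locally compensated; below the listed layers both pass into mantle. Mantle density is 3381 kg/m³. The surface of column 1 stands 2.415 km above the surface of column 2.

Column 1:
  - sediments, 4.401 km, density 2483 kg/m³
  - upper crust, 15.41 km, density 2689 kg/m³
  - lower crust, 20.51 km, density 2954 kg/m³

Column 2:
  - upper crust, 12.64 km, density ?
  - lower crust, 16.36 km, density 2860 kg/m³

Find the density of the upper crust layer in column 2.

2850 kg/m³

Take the compensation level at the base of the deeper column (depth z_c below the surface of column 1) and equate Σ ρ_i t_i down to z_c; mantle fills any gap and the z_c terms cancel.
Column 1: 4.401×2483 + 15.41×2689 + 20.51×2954 + (z_c − 40.321)×3381
Column 2: 2.415×0 + 12.64×ρ + 16.36×2860 + (z_c − 2.415 − 29)×3381
The z_c×3381 term appears on both sides and cancels. Collect the known terms of each column as K = Σ(ρt)_known − 3381 × (depth of known layers): K_1 = 112951.713 − 3381×40.321 = −23373.588; K_2 = 46789.6 − 3381×(2.415 + 29) = −59424.515.
Balance: K_1 = K_2 + 12.64×ρ, so ρ = (K_1 − K_2)/12.64 = 36050.9/12.64 = 2850 kg/m³.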